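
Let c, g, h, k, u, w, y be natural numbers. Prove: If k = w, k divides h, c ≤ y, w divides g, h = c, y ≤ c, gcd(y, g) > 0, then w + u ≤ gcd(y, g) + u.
c ≤ y and y ≤ c, so c = y. Since h = c, h = y. k = w and k divides h, so w divides h. h = y, so w divides y. w divides g, so w divides gcd(y, g). Because gcd(y, g) > 0, w ≤ gcd(y, g). Then w + u ≤ gcd(y, g) + u.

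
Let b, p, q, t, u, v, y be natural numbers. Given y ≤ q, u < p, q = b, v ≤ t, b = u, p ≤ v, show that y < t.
q = b and y ≤ q, therefore y ≤ b. Since b = u, y ≤ u. p ≤ v and v ≤ t, hence p ≤ t. u < p, so u < t. From y ≤ u, y < t.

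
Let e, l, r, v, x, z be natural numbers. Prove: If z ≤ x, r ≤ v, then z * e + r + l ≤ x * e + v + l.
z ≤ x. By multiplying by a non-negative, z * e ≤ x * e. Since r ≤ v, z * e + r ≤ x * e + v. Then z * e + r + l ≤ x * e + v + l.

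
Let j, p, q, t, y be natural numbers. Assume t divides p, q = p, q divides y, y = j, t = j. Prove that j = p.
Because t = j and t divides p, j divides p. y = j and q divides y, thus q divides j. Since q = p, p divides j. Since j divides p, j = p.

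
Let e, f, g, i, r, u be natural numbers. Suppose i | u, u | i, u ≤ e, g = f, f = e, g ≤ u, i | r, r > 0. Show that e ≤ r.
From i | u and u | i, i = u. g = f and f = e, so g = e. g ≤ u, so e ≤ u. Since u ≤ e, u = e. Since i = u, i = e. i | r and r > 0, thus i ≤ r. Since i = e, e ≤ r.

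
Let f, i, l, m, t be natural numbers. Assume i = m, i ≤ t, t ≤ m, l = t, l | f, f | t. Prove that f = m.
i = m and i ≤ t, thus m ≤ t. Since t ≤ m, m = t. l = t and l | f, thus t | f. From f | t, t = f. From m = t, m = f. Then f = m.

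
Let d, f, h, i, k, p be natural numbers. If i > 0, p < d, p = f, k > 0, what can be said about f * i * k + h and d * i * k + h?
f * i * k + h < d * i * k + h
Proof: From p = f and p < d, f < d. From i > 0, f * i < d * i. Since k > 0, f * i * k < d * i * k. Then f * i * k + h < d * i * k + h.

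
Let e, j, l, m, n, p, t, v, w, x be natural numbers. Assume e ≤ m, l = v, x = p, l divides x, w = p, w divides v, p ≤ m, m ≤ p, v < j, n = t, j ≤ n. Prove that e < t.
Because x = p and l divides x, l divides p. Since l = v, v divides p. w = p and w divides v, thus p divides v. v divides p, so v = p. p ≤ m and m ≤ p, so p = m. Because v = p, v = m. v < j, so m < j. n = t and j ≤ n, therefore j ≤ t. m < j, so m < t. Because e ≤ m, e < t.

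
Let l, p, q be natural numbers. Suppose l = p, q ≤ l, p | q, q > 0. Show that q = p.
l = p and q ≤ l, thus q ≤ p. p | q and q > 0, hence p ≤ q. q ≤ p, so q = p.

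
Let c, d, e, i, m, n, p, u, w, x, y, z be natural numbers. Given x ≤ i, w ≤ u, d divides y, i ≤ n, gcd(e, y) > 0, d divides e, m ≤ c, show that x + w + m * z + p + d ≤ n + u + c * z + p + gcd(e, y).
x ≤ i and i ≤ n, therefore x ≤ n. Since w ≤ u, x + w ≤ n + u. m ≤ c. By multiplying by a non-negative, m * z ≤ c * z. Then m * z + p ≤ c * z + p. Because d divides e and d divides y, d divides gcd(e, y). Since gcd(e, y) > 0, d ≤ gcd(e, y). Since m * z + p ≤ c * z + p, m * z + p + d ≤ c * z + p + gcd(e, y). Since x + w ≤ n + u, x + w + m * z + p + d ≤ n + u + c * z + p + gcd(e, y).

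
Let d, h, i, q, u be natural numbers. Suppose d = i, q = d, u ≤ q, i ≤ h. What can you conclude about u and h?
u ≤ h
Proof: Since q = d and u ≤ q, u ≤ d. d = i, so u ≤ i. Since i ≤ h, u ≤ h.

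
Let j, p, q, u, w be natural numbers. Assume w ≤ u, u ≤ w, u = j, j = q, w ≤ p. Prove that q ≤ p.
Since w ≤ u and u ≤ w, w = u. From u = j, w = j. j = q, so w = q. Because w ≤ p, q ≤ p.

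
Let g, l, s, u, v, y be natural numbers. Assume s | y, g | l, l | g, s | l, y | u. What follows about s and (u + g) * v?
s | (u + g) * v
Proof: From s | y and y | u, s | u. l | g and g | l, thus l = g. Since s | l, s | g. Since s | u, s | u + g. Then s | (u + g) * v.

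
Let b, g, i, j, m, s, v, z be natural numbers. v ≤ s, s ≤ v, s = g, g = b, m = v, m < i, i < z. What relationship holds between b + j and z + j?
b + j < z + j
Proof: v ≤ s and s ≤ v, so v = s. Since s = g, v = g. g = b, so v = b. m = v and m < i, therefore v < i. v = b, so b < i. Since i < z, b < z. Then b + j < z + j.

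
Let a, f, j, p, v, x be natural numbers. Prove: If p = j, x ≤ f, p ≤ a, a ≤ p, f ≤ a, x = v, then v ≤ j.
Because a ≤ p and p ≤ a, a = p. p = j, so a = j. Because x = v and x ≤ f, v ≤ f. Because f ≤ a, v ≤ a. From a = j, v ≤ j.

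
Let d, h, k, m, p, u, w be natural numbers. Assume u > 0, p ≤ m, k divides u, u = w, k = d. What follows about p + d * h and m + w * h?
p + d * h ≤ m + w * h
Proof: k = d and k divides u, so d divides u. Since u > 0, d ≤ u. Since u = w, d ≤ w. By multiplying by a non-negative, d * h ≤ w * h. p ≤ m, so p + d * h ≤ m + w * h.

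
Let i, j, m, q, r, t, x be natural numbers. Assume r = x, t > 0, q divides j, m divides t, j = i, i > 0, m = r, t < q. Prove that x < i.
Since m = r and m divides t, r divides t. Since t > 0, r ≤ t. From t < q, r < q. r = x, so x < q. From j = i and q divides j, q divides i. i > 0, so q ≤ i. Since x < q, x < i.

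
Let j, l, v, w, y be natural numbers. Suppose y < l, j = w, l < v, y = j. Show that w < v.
Because y = j and j = w, y = w. From y < l and l < v, y < v. Since y = w, w < v.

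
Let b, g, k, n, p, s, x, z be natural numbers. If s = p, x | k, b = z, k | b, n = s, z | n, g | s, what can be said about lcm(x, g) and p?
lcm(x, g) | p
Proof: b = z and k | b, therefore k | z. x | k, so x | z. n = s and z | n, thus z | s. Because x | z, x | s. g | s, so lcm(x, g) | s. s = p, so lcm(x, g) | p.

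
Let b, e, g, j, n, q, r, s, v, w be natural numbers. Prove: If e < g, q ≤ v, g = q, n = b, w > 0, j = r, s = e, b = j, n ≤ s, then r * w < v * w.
b = j and j = r, so b = r. Since n = b, n = r. Since s = e and n ≤ s, n ≤ e. From n = r, r ≤ e. g = q and e < g, so e < q. Since r ≤ e, r < q. Since q ≤ v, r < v. w > 0, so r * w < v * w.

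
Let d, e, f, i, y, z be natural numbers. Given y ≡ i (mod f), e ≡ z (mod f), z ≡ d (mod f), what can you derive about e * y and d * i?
e * y ≡ d * i (mod f)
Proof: e ≡ z (mod f) and z ≡ d (mod f), therefore e ≡ d (mod f). y ≡ i (mod f), so e * y ≡ d * i (mod f).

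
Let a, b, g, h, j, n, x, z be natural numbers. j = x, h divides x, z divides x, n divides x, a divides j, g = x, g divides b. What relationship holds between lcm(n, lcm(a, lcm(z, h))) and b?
lcm(n, lcm(a, lcm(z, h))) divides b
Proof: j = x and a divides j, so a divides x. z divides x and h divides x, therefore lcm(z, h) divides x. Because a divides x, lcm(a, lcm(z, h)) divides x. Since n divides x, lcm(n, lcm(a, lcm(z, h))) divides x. g = x and g divides b, thus x divides b. Since lcm(n, lcm(a, lcm(z, h))) divides x, lcm(n, lcm(a, lcm(z, h))) divides b.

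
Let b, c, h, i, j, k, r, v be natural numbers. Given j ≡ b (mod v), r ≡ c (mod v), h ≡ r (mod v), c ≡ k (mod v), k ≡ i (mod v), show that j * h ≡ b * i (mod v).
h ≡ r (mod v) and r ≡ c (mod v), hence h ≡ c (mod v). From c ≡ k (mod v), h ≡ k (mod v). Because k ≡ i (mod v), h ≡ i (mod v). From j ≡ b (mod v), by multiplying congruences, j * h ≡ b * i (mod v).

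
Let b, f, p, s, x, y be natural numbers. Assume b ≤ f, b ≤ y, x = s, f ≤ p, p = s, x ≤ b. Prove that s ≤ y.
Since p = s and f ≤ p, f ≤ s. Since b ≤ f, b ≤ s. Because x = s and x ≤ b, s ≤ b. Since b ≤ s, b = s. b ≤ y, so s ≤ y.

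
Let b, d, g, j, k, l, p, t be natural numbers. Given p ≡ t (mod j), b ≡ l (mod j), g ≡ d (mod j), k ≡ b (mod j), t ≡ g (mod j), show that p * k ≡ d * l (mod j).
p ≡ t (mod j) and t ≡ g (mod j), thus p ≡ g (mod j). g ≡ d (mod j), so p ≡ d (mod j). k ≡ b (mod j) and b ≡ l (mod j), therefore k ≡ l (mod j). Since p ≡ d (mod j), p * k ≡ d * l (mod j).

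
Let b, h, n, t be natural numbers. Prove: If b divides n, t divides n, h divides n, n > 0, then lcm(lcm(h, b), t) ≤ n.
h divides n and b divides n, hence lcm(h, b) divides n. t divides n, so lcm(lcm(h, b), t) divides n. Because n > 0, lcm(lcm(h, b), t) ≤ n.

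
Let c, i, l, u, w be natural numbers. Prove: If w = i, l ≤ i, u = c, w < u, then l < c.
u = c and w < u, therefore w < c. w = i, so i < c. l ≤ i, so l < c.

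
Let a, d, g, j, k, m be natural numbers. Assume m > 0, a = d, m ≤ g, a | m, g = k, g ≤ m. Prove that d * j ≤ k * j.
From m ≤ g and g ≤ m, m = g. Since g = k, m = k. a | m and m > 0, hence a ≤ m. Because a = d, d ≤ m. m = k, so d ≤ k. Then d * j ≤ k * j.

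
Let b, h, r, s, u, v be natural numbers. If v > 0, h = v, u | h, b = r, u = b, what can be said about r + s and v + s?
r + s ≤ v + s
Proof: From u = b and b = r, u = r. h = v and u | h, therefore u | v. u = r, so r | v. Since v > 0, r ≤ v. Then r + s ≤ v + s.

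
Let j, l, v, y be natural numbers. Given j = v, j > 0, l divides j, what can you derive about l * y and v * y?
l * y ≤ v * y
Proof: l divides j and j > 0, therefore l ≤ j. Since j = v, l ≤ v. By multiplying by a non-negative, l * y ≤ v * y.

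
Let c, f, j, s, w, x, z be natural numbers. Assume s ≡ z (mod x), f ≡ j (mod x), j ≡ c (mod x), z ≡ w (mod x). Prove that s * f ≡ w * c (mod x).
s ≡ z (mod x) and z ≡ w (mod x), therefore s ≡ w (mod x). f ≡ j (mod x) and j ≡ c (mod x), therefore f ≡ c (mod x). Combined with s ≡ w (mod x), by multiplying congruences, s * f ≡ w * c (mod x).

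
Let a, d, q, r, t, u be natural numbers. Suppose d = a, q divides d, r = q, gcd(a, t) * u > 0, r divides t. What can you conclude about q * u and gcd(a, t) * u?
q * u ≤ gcd(a, t) * u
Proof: Since d = a and q divides d, q divides a. Since r = q and r divides t, q divides t. Because q divides a, q divides gcd(a, t). Then q * u divides gcd(a, t) * u. Since gcd(a, t) * u > 0, q * u ≤ gcd(a, t) * u.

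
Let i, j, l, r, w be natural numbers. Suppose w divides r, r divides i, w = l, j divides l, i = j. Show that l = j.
From w = l and w divides r, l divides r. i = j and r divides i, thus r divides j. Since l divides r, l divides j. From j divides l, l = j.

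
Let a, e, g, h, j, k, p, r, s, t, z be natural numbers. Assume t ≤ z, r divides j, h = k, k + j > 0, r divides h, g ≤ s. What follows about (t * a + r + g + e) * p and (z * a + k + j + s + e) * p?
(t * a + r + g + e) * p ≤ (z * a + k + j + s + e) * p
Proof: From t ≤ z, by multiplying by a non-negative, t * a ≤ z * a. Because h = k and r divides h, r divides k. Since r divides j, r divides k + j. k + j > 0, so r ≤ k + j. Since g ≤ s, r + g ≤ k + j + s. Since t * a ≤ z * a, t * a + r + g ≤ z * a + k + j + s. Then t * a + r + g + e ≤ z * a + k + j + s + e. By multiplying by a non-negative, (t * a + r + g + e) * p ≤ (z * a + k + j + s + e) * p.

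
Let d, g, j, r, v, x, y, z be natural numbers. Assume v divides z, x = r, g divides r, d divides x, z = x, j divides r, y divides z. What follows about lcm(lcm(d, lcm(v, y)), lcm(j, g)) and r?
lcm(lcm(d, lcm(v, y)), lcm(j, g)) divides r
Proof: v divides z and y divides z, so lcm(v, y) divides z. Since z = x, lcm(v, y) divides x. Since d divides x, lcm(d, lcm(v, y)) divides x. Since x = r, lcm(d, lcm(v, y)) divides r. j divides r and g divides r, therefore lcm(j, g) divides r. Since lcm(d, lcm(v, y)) divides r, lcm(lcm(d, lcm(v, y)), lcm(j, g)) divides r.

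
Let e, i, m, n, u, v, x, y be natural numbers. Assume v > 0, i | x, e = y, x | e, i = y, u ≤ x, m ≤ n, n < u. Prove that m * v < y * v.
e = y and x | e, so x | y. Because i = y and i | x, y | x. x | y, so x = y. From m ≤ n and n < u, m < u. u ≤ x, so m < x. Because x = y, m < y. Because v > 0, m * v < y * v.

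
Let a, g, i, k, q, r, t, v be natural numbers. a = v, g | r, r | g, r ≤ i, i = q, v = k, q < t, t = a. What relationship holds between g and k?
g < k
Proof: a = v and v = k, therefore a = k. Since r | g and g | r, r = g. Since i = q and r ≤ i, r ≤ q. r = g, so g ≤ q. t = a and q < t, hence q < a. Since g ≤ q, g < a. a = k, so g < k.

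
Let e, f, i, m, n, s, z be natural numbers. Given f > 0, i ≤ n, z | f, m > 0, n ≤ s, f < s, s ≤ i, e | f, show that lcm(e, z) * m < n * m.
s ≤ i and i ≤ n, thus s ≤ n. n ≤ s, so s = n. e | f and z | f, therefore lcm(e, z) | f. Because f > 0, lcm(e, z) ≤ f. Since f < s, lcm(e, z) < s. Since s = n, lcm(e, z) < n. m > 0, so lcm(e, z) * m < n * m.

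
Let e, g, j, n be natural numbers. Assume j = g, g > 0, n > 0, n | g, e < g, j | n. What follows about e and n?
e < n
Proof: j = g and j | n, thus g | n. n > 0, so g ≤ n. n | g and g > 0, so n ≤ g. Since g ≤ n, g = n. Since e < g, e < n.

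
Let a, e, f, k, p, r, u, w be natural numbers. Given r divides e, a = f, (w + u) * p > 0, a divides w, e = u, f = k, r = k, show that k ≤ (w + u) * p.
Since a = f and f = k, a = k. a divides w, so k divides w. From e = u and r divides e, r divides u. r = k, so k divides u. Since k divides w, k divides w + u. Then k divides (w + u) * p. Since (w + u) * p > 0, k ≤ (w + u) * p.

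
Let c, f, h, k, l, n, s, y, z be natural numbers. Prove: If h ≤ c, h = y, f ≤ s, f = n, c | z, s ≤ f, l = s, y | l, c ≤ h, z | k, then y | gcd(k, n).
c ≤ h and h ≤ c, so c = h. h = y, so c = y. c | z, so y | z. z | k, so y | k. Because s ≤ f and f ≤ s, s = f. l = s and y | l, hence y | s. s = f, so y | f. f = n, so y | n. Since y | k, y | gcd(k, n).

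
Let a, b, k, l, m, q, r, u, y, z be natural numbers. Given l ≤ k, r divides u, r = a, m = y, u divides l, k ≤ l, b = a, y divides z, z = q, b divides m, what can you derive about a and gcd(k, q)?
a divides gcd(k, q)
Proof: l ≤ k and k ≤ l, so l = k. Because r divides u and u divides l, r divides l. Because l = k, r divides k. r = a, so a divides k. From m = y and b divides m, b divides y. Since b = a, a divides y. z = q and y divides z, hence y divides q. Since a divides y, a divides q. Since a divides k, a divides gcd(k, q).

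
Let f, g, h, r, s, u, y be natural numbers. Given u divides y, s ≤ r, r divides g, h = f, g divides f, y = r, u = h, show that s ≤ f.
Because r divides g and g divides f, r divides f. u = h and u divides y, thus h divides y. h = f, so f divides y. y = r, so f divides r. r divides f, so r = f. s ≤ r, so s ≤ f.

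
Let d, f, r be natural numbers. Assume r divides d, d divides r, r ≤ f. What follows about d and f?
d ≤ f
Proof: r divides d and d divides r, so r = d. Since r ≤ f, d ≤ f.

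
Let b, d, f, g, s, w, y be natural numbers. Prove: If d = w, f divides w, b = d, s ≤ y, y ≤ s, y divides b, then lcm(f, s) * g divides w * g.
b = d and d = w, therefore b = w. y ≤ s and s ≤ y, therefore y = s. Since y divides b, s divides b. b = w, so s divides w. f divides w, so lcm(f, s) divides w. Then lcm(f, s) * g divides w * g.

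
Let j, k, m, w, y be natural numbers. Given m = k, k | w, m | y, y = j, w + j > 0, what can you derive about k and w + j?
k ≤ w + j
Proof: y = j and m | y, hence m | j. Since m = k, k | j. k | w, so k | w + j. Since w + j > 0, k ≤ w + j.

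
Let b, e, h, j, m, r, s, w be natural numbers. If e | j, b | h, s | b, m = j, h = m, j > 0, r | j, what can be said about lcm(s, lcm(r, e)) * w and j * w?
lcm(s, lcm(r, e)) * w ≤ j * w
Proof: From h = m and m = j, h = j. s | b and b | h, so s | h. Since h = j, s | j. r | j and e | j, thus lcm(r, e) | j. Since s | j, lcm(s, lcm(r, e)) | j. Since j > 0, lcm(s, lcm(r, e)) ≤ j. Then lcm(s, lcm(r, e)) * w ≤ j * w.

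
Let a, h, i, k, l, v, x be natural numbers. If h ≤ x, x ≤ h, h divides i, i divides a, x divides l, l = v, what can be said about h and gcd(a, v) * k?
h divides gcd(a, v) * k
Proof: h divides i and i divides a, therefore h divides a. x ≤ h and h ≤ x, thus x = h. Since x divides l, h divides l. Since l = v, h divides v. Since h divides a, h divides gcd(a, v). Then h divides gcd(a, v) * k.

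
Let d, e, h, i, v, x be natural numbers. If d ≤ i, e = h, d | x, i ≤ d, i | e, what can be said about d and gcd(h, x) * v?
d | gcd(h, x) * v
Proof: i ≤ d and d ≤ i, so i = d. e = h and i | e, so i | h. i = d, so d | h. Since d | x, d | gcd(h, x). Then d | gcd(h, x) * v.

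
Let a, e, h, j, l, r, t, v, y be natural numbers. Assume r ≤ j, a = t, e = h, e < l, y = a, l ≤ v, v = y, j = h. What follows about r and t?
r < t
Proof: j = h and r ≤ j, therefore r ≤ h. y = a and a = t, so y = t. e < l and l ≤ v, therefore e < v. Since e = h, h < v. v = y, so h < y. y = t, so h < t. r ≤ h, so r < t.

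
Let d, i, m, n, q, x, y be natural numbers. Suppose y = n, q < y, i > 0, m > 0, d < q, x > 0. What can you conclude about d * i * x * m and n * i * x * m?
d * i * x * m < n * i * x * m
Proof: From d < q and q < y, d < y. Because y = n, d < n. Since i > 0, d * i < n * i. From x > 0, d * i * x < n * i * x. m > 0, so d * i * x * m < n * i * x * m.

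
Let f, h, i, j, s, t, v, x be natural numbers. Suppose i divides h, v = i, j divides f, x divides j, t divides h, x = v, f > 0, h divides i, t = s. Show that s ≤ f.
h divides i and i divides h, thus h = i. t = s and t divides h, so s divides h. Because h = i, s divides i. Because x = v and v = i, x = i. x divides j and j divides f, so x divides f. Since x = i, i divides f. Since s divides i, s divides f. f > 0, so s ≤ f.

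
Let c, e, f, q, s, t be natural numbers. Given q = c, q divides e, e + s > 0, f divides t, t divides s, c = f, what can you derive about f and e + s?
f ≤ e + s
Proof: q = c and c = f, so q = f. Since q divides e, f divides e. f divides t and t divides s, hence f divides s. Since f divides e, f divides e + s. e + s > 0, so f ≤ e + s.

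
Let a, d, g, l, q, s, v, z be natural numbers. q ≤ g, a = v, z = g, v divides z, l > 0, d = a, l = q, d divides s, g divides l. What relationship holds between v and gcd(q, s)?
v divides gcd(q, s)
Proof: g divides l and l > 0, hence g ≤ l. l = q, so g ≤ q. Because q ≤ g, g = q. Since z = g, z = q. Since v divides z, v divides q. From d = a and a = v, d = v. d divides s, so v divides s. v divides q, so v divides gcd(q, s).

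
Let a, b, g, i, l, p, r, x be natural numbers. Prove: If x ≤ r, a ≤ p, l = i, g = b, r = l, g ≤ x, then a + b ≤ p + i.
Since r = l and l = i, r = i. g ≤ x and x ≤ r, hence g ≤ r. g = b, so b ≤ r. From r = i, b ≤ i. Since a ≤ p, a + b ≤ p + i.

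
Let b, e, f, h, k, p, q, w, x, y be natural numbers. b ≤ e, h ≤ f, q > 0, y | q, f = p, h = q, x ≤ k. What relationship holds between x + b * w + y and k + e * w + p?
x + b * w + y ≤ k + e * w + p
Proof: Since b ≤ e, b * w ≤ e * w. x ≤ k, so x + b * w ≤ k + e * w. y | q and q > 0, therefore y ≤ q. h = q and h ≤ f, thus q ≤ f. Since y ≤ q, y ≤ f. Because f = p, y ≤ p. Since x + b * w ≤ k + e * w, x + b * w + y ≤ k + e * w + p.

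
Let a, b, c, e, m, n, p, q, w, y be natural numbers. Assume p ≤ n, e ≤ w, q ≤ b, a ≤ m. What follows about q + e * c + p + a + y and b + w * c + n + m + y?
q + e * c + p + a + y ≤ b + w * c + n + m + y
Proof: From e ≤ w, by multiplying by a non-negative, e * c ≤ w * c. q ≤ b, so q + e * c ≤ b + w * c. Since a ≤ m, a + y ≤ m + y. Since p ≤ n, p + a + y ≤ n + m + y. Since q + e * c ≤ b + w * c, q + e * c + p + a + y ≤ b + w * c + n + m + y.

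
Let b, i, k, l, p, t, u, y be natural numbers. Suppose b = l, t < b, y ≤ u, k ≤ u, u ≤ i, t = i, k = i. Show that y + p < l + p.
k = i and k ≤ u, hence i ≤ u. Since u ≤ i, u = i. y ≤ u, so y ≤ i. From t = i and t < b, i < b. Because b = l, i < l. y ≤ i, so y < l. Then y + p < l + p.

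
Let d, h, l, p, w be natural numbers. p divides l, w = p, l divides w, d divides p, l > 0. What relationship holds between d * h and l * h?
d * h ≤ l * h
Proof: Since w = p and l divides w, l divides p. Since p divides l, p = l. Since d divides p, d divides l. Since l > 0, d ≤ l. By multiplying by a non-negative, d * h ≤ l * h.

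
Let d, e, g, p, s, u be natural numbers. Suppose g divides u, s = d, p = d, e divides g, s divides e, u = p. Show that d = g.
Because s = d and s divides e, d divides e. Since e divides g, d divides g. u = p and p = d, thus u = d. g divides u, so g divides d. Because d divides g, d = g.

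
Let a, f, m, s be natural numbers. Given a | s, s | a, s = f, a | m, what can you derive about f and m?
f | m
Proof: a | s and s | a, hence a = s. s = f, so a = f. a | m, so f | m.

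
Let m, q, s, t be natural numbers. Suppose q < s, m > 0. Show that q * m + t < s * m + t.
From q < s and m > 0, q * m < s * m. Then q * m + t < s * m + t.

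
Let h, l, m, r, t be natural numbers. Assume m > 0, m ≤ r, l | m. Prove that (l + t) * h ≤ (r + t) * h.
l | m and m > 0, thus l ≤ m. Since m ≤ r, l ≤ r. Then l + t ≤ r + t. Then (l + t) * h ≤ (r + t) * h.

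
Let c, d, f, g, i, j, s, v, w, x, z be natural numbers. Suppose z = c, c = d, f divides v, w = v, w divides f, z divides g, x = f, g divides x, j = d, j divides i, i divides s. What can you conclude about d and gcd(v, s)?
d divides gcd(v, s)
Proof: Because z = c and c = d, z = d. w = v and w divides f, hence v divides f. Since f divides v, f = v. From x = f and g divides x, g divides f. Because z divides g, z divides f. Since f = v, z divides v. z = d, so d divides v. Because j divides i and i divides s, j divides s. Since j = d, d divides s. Since d divides v, d divides gcd(v, s).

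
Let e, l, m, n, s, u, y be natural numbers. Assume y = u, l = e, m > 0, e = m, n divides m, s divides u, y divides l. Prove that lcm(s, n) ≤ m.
y = u and y divides l, hence u divides l. From l = e, u divides e. s divides u, so s divides e. Because e = m, s divides m. Since n divides m, lcm(s, n) divides m. m > 0, so lcm(s, n) ≤ m.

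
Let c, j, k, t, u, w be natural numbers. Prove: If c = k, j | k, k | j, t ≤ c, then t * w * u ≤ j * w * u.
k | j and j | k, hence k = j. Since c = k, c = j. Since t ≤ c, t ≤ j. Then t * w ≤ j * w. Then t * w * u ≤ j * w * u.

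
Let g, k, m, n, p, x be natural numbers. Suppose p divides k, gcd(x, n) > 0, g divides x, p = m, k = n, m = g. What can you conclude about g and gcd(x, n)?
g ≤ gcd(x, n)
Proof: Since p = m and m = g, p = g. Since p divides k, g divides k. k = n, so g divides n. g divides x, so g divides gcd(x, n). gcd(x, n) > 0, so g ≤ gcd(x, n).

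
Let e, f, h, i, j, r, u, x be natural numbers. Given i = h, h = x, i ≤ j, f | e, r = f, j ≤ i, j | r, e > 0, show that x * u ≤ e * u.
j ≤ i and i ≤ j, thus j = i. i = h, so j = h. h = x, so j = x. From r = f and j | r, j | f. Since f | e, j | e. From j = x, x | e. e > 0, so x ≤ e. Then x * u ≤ e * u.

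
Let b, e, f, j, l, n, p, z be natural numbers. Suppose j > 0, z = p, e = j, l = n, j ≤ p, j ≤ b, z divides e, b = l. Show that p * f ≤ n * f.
e = j and z divides e, therefore z divides j. z = p, so p divides j. Because j > 0, p ≤ j. Since j ≤ p, j = p. b = l and l = n, hence b = n. Since j ≤ b, j ≤ n. From j = p, p ≤ n. By multiplying by a non-negative, p * f ≤ n * f.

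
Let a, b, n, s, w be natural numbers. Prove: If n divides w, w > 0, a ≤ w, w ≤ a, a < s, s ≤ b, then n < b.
Since n divides w and w > 0, n ≤ w. a ≤ w and w ≤ a, hence a = w. Since a < s, w < s. From n ≤ w, n < s. s ≤ b, so n < b.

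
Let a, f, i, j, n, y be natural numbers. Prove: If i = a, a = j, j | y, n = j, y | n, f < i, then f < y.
From i = a and a = j, i = j. n = j and y | n, so y | j. Since j | y, j = y. Since i = j, i = y. f < i, so f < y.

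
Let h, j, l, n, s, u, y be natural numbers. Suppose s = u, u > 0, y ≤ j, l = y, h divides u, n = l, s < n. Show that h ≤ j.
h divides u and u > 0, thus h ≤ u. n = l and l = y, so n = y. Since s < n, s < y. Since y ≤ j, s < j. s = u, so u < j. From h ≤ u, h < j. Then h ≤ j.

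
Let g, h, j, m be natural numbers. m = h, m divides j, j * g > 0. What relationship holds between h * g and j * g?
h * g ≤ j * g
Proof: m = h and m divides j, hence h divides j. Then h * g divides j * g. Because j * g > 0, h * g ≤ j * g.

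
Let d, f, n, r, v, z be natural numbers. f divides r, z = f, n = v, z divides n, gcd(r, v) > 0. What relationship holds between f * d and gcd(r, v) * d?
f * d ≤ gcd(r, v) * d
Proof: n = v and z divides n, therefore z divides v. z = f, so f divides v. Since f divides r, f divides gcd(r, v). gcd(r, v) > 0, so f ≤ gcd(r, v). By multiplying by a non-negative, f * d ≤ gcd(r, v) * d.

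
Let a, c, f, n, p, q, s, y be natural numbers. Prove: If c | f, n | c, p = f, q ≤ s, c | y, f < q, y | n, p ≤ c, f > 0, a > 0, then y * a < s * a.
p = f and p ≤ c, hence f ≤ c. Since c | f and f > 0, c ≤ f. Since f ≤ c, f = c. From y | n and n | c, y | c. c | y, so c = y. Since f = c, f = y. f < q and q ≤ s, thus f < s. f = y, so y < s. Since a > 0, y * a < s * a.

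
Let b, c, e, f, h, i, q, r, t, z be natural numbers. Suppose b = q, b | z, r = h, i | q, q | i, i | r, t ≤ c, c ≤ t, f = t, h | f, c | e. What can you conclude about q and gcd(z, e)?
q | gcd(z, e)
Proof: Because b = q and b | z, q | z. From i | q and q | i, i = q. Since i | r, q | r. Since r = h, q | h. From t ≤ c and c ≤ t, t = c. f = t and h | f, thus h | t. t = c, so h | c. Since q | h, q | c. c | e, so q | e. Since q | z, q | gcd(z, e).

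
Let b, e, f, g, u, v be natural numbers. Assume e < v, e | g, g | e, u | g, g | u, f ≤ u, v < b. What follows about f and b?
f < b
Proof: e | g and g | e, therefore e = g. Because g | u and u | g, g = u. Because e = g, e = u. e < v, so u < v. v < b, so u < b. Since f ≤ u, f < b.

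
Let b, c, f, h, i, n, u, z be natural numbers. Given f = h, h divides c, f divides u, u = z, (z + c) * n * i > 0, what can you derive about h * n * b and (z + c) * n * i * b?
h * n * b ≤ (z + c) * n * i * b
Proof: u = z and f divides u, so f divides z. f = h, so h divides z. h divides c, so h divides z + c. Then h * n divides (z + c) * n. Then h * n divides (z + c) * n * i. (z + c) * n * i > 0, so h * n ≤ (z + c) * n * i. By multiplying by a non-negative, h * n * b ≤ (z + c) * n * i * b.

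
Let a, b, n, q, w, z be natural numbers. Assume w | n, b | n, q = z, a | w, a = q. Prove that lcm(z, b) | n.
Since a = q and q = z, a = z. Because a | w and w | n, a | n. From a = z, z | n. b | n, so lcm(z, b) | n.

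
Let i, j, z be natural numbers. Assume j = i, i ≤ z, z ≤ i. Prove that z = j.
From i ≤ z and z ≤ i, i = z. j = i, so j = z. Then z = j.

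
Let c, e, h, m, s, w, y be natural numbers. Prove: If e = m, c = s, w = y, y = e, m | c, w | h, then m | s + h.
c = s and m | c, so m | s. From w = y and y = e, w = e. Since e = m, w = m. w | h, so m | h. m | s, so m | s + h.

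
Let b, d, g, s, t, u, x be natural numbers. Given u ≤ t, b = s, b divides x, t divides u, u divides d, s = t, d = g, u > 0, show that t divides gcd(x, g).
b = s and s = t, hence b = t. Because b divides x, t divides x. From t divides u and u > 0, t ≤ u. u ≤ t, so u = t. d = g and u divides d, so u divides g. Since u = t, t divides g. t divides x, so t divides gcd(x, g).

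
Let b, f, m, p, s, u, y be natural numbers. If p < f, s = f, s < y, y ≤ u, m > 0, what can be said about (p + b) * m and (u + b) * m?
(p + b) * m < (u + b) * m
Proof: s < y and y ≤ u, so s < u. Since s = f, f < u. Since p < f, p < u. Then p + b < u + b. From m > 0, by multiplying by a positive, (p + b) * m < (u + b) * m.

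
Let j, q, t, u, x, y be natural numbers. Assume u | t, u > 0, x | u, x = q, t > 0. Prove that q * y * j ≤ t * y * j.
x | u and u > 0, hence x ≤ u. Because u | t and t > 0, u ≤ t. x ≤ u, so x ≤ t. From x = q, q ≤ t. Then q * y ≤ t * y. Then q * y * j ≤ t * y * j.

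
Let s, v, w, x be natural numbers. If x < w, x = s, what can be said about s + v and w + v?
s + v < w + v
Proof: x = s and x < w, so s < w. Then s + v < w + v.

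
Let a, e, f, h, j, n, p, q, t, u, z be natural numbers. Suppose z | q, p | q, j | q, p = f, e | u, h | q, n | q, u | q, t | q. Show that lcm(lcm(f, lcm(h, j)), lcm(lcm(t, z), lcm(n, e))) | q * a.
p = f and p | q, therefore f | q. Since h | q and j | q, lcm(h, j) | q. f | q, so lcm(f, lcm(h, j)) | q. From t | q and z | q, lcm(t, z) | q. From e | u and u | q, e | q. n | q, so lcm(n, e) | q. Since lcm(t, z) | q, lcm(lcm(t, z), lcm(n, e)) | q. lcm(f, lcm(h, j)) | q, so lcm(lcm(f, lcm(h, j)), lcm(lcm(t, z), lcm(n, e))) | q. Then lcm(lcm(f, lcm(h, j)), lcm(lcm(t, z), lcm(n, e))) | q * a.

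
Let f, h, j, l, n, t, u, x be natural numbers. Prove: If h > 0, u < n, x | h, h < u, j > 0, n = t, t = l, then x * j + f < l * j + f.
n = t and t = l, therefore n = l. x | h and h > 0, hence x ≤ h. h < u, so x < u. u < n, so x < n. n = l, so x < l. j > 0, so x * j < l * j. Then x * j + f < l * j + f.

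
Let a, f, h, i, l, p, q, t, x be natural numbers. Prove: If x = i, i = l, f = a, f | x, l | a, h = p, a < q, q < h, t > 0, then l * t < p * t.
x = i and i = l, therefore x = l. f = a and f | x, hence a | x. x = l, so a | l. Since l | a, a = l. a < q and q < h, hence a < h. h = p, so a < p. Since a = l, l < p. Since t > 0, l * t < p * t.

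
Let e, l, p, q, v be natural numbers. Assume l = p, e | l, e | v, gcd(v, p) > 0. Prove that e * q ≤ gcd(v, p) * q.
l = p and e | l, so e | p. Because e | v, e | gcd(v, p). gcd(v, p) > 0, so e ≤ gcd(v, p). Then e * q ≤ gcd(v, p) * q.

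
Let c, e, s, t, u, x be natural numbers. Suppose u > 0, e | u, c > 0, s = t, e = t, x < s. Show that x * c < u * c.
Since s = t and x < s, x < t. e = t and e | u, thus t | u. u > 0, so t ≤ u. x < t, so x < u. c > 0, so x * c < u * c.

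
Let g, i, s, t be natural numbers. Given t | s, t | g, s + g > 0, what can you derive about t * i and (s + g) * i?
t * i ≤ (s + g) * i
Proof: Since t | s and t | g, t | s + g. Since s + g > 0, t ≤ s + g. Then t * i ≤ (s + g) * i.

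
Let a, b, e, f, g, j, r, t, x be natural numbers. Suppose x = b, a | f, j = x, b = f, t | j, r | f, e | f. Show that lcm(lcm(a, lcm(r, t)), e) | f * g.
From j = x and x = b, j = b. Since b = f, j = f. Since t | j, t | f. Since r | f, lcm(r, t) | f. Since a | f, lcm(a, lcm(r, t)) | f. Since e | f, lcm(lcm(a, lcm(r, t)), e) | f. Then lcm(lcm(a, lcm(r, t)), e) | f * g.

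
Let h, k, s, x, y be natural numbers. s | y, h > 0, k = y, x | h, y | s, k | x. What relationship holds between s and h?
s ≤ h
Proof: y | s and s | y, so y = s. k = y, so k = s. Because k | x and x | h, k | h. Since h > 0, k ≤ h. k = s, so s ≤ h.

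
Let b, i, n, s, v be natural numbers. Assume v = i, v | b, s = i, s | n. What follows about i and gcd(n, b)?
i | gcd(n, b)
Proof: s = i and s | n, so i | n. v = i and v | b, hence i | b. i | n, so i | gcd(n, b).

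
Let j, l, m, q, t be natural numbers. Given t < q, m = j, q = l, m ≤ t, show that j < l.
q = l and t < q, so t < l. Since m ≤ t, m < l. m = j, so j < l.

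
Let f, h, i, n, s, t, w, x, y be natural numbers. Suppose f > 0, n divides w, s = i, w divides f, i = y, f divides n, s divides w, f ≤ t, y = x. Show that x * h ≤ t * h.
Because i = y and y = x, i = x. From f divides n and n divides w, f divides w. From w divides f, w = f. s = i and s divides w, therefore i divides w. Because w = f, i divides f. From f > 0, i ≤ f. Since i = x, x ≤ f. f ≤ t, so x ≤ t. By multiplying by a non-negative, x * h ≤ t * h.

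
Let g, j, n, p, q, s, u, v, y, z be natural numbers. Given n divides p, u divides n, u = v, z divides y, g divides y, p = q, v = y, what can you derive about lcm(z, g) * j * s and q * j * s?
lcm(z, g) * j * s divides q * j * s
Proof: z divides y and g divides y, so lcm(z, g) divides y. Because u = v and v = y, u = y. Because u divides n and n divides p, u divides p. u = y, so y divides p. lcm(z, g) divides y, so lcm(z, g) divides p. Since p = q, lcm(z, g) divides q. Then lcm(z, g) * j divides q * j. Then lcm(z, g) * j * s divides q * j * s.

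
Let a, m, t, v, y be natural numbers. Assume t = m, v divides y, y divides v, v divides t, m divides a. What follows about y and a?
y divides a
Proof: v divides y and y divides v, hence v = y. v divides t, so y divides t. t = m, so y divides m. m divides a, so y divides a.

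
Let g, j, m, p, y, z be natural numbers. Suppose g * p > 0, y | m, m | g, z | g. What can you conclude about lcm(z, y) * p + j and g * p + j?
lcm(z, y) * p + j ≤ g * p + j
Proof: y | m and m | g, hence y | g. Since z | g, lcm(z, y) | g. Then lcm(z, y) * p | g * p. g * p > 0, so lcm(z, y) * p ≤ g * p. Then lcm(z, y) * p + j ≤ g * p + j.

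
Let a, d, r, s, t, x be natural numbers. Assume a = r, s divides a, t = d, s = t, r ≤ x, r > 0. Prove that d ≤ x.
Because s = t and t = d, s = d. a = r and s divides a, therefore s divides r. Since r > 0, s ≤ r. s = d, so d ≤ r. Since r ≤ x, d ≤ x.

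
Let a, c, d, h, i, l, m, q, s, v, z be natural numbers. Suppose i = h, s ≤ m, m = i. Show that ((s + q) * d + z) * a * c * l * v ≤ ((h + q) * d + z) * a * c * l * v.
m = i and i = h, therefore m = h. s ≤ m, so s ≤ h. Then s + q ≤ h + q. Then (s + q) * d ≤ (h + q) * d. Then (s + q) * d + z ≤ (h + q) * d + z. Then ((s + q) * d + z) * a ≤ ((h + q) * d + z) * a. Then ((s + q) * d + z) * a * c ≤ ((h + q) * d + z) * a * c. Then ((s + q) * d + z) * a * c * l ≤ ((h + q) * d + z) * a * c * l. Then ((s + q) * d + z) * a * c * l * v ≤ ((h + q) * d + z) * a * c * l * v.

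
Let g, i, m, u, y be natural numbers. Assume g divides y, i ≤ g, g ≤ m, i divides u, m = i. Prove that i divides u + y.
m = i and g ≤ m, thus g ≤ i. Because i ≤ g, g = i. From g divides y, i divides y. Since i divides u, i divides u + y.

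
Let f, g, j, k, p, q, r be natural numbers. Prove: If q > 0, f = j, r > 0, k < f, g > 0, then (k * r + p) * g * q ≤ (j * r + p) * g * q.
Because f = j and k < f, k < j. Since r > 0, by multiplying by a positive, k * r < j * r. Then k * r + p < j * r + p. From g > 0, by multiplying by a positive, (k * r + p) * g < (j * r + p) * g. Since q > 0, by multiplying by a positive, (k * r + p) * g * q < (j * r + p) * g * q. Then (k * r + p) * g * q ≤ (j * r + p) * g * q.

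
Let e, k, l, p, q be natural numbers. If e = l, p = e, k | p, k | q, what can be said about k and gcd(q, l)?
k | gcd(q, l)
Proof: Since p = e and e = l, p = l. Since k | p, k | l. Since k | q, k | gcd(q, l).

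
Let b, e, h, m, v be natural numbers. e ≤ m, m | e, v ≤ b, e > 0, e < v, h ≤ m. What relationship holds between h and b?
h < b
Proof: Since m | e and e > 0, m ≤ e. e ≤ m, so m = e. h ≤ m, so h ≤ e. From e < v and v ≤ b, e < b. h ≤ e, so h < b.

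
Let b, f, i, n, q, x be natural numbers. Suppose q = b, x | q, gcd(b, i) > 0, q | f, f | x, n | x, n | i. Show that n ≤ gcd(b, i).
q | f and f | x, thus q | x. x | q, so x = q. Since q = b, x = b. Since n | x, n | b. n | i, so n | gcd(b, i). gcd(b, i) > 0, so n ≤ gcd(b, i).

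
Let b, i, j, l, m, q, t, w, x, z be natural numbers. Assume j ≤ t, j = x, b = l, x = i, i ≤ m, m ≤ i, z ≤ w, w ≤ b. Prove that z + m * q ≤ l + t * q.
b = l and w ≤ b, therefore w ≤ l. Since z ≤ w, z ≤ l. i ≤ m and m ≤ i, thus i = m. j = x and x = i, therefore j = i. Since j ≤ t, i ≤ t. i = m, so m ≤ t. Then m * q ≤ t * q. z ≤ l, so z + m * q ≤ l + t * q.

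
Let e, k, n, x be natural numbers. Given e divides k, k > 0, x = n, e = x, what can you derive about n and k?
n ≤ k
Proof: Because e = x and e divides k, x divides k. Since x = n, n divides k. k > 0, so n ≤ k.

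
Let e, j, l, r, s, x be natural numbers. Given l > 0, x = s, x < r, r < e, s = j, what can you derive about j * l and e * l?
j * l < e * l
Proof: x = s and s = j, therefore x = j. x < r and r < e, so x < e. x = j, so j < e. Since l > 0, by multiplying by a positive, j * l < e * l.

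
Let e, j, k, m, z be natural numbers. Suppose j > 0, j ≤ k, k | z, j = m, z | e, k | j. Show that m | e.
k | j and j > 0, hence k ≤ j. j ≤ k, so k = j. Since j = m, k = m. k | z and z | e, thus k | e. Since k = m, m | e.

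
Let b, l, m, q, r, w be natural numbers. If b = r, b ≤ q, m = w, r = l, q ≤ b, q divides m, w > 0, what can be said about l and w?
l ≤ w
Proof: q ≤ b and b ≤ q, thus q = b. Because b = r, q = r. m = w and q divides m, thus q divides w. Since q = r, r divides w. w > 0, so r ≤ w. r = l, so l ≤ w.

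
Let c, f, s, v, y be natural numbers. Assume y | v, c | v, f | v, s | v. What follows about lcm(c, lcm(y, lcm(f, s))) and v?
lcm(c, lcm(y, lcm(f, s))) | v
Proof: f | v and s | v, so lcm(f, s) | v. Since y | v, lcm(y, lcm(f, s)) | v. Since c | v, lcm(c, lcm(y, lcm(f, s))) | v.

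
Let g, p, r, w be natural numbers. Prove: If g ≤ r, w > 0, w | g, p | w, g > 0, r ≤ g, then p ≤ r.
p | w and w > 0, hence p ≤ w. From g ≤ r and r ≤ g, g = r. w | g and g > 0, therefore w ≤ g. Since g = r, w ≤ r. Since p ≤ w, p ≤ r.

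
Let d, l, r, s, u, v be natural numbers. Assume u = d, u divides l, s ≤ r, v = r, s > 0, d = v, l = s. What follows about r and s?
r = s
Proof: Because d = v and v = r, d = r. u = d, so u = r. l = s and u divides l, therefore u divides s. u = r, so r divides s. Since s > 0, r ≤ s. s ≤ r, so r = s.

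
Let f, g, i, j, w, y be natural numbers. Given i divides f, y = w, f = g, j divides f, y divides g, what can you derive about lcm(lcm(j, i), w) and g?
lcm(lcm(j, i), w) divides g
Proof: From j divides f and i divides f, lcm(j, i) divides f. Since f = g, lcm(j, i) divides g. From y = w and y divides g, w divides g. Since lcm(j, i) divides g, lcm(lcm(j, i), w) divides g.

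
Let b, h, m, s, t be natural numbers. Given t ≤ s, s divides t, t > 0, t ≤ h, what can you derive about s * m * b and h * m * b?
s * m * b ≤ h * m * b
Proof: From s divides t and t > 0, s ≤ t. t ≤ s, so t = s. From t ≤ h, s ≤ h. By multiplying by a non-negative, s * m ≤ h * m. By multiplying by a non-negative, s * m * b ≤ h * m * b.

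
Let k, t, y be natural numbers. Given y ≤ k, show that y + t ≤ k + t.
y ≤ k. By adding to both sides, y + t ≤ k + t.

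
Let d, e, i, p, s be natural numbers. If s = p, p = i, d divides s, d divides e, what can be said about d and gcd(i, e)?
d divides gcd(i, e)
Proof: s = p and p = i, therefore s = i. Since d divides s, d divides i. d divides e, so d divides gcd(i, e).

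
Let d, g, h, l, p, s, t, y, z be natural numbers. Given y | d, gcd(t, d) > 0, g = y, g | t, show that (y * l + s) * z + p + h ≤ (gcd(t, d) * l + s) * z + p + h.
Since g = y and g | t, y | t. y | d, so y | gcd(t, d). gcd(t, d) > 0, so y ≤ gcd(t, d). Then y * l ≤ gcd(t, d) * l. Then y * l + s ≤ gcd(t, d) * l + s. Then (y * l + s) * z ≤ (gcd(t, d) * l + s) * z. Then (y * l + s) * z + p ≤ (gcd(t, d) * l + s) * z + p. Then (y * l + s) * z + p + h ≤ (gcd(t, d) * l + s) * z + p + h.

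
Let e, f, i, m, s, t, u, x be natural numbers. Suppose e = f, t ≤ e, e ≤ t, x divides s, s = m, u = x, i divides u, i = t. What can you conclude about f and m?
f divides m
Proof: From t ≤ e and e ≤ t, t = e. e = f, so t = f. Since u = x and i divides u, i divides x. Since i = t, t divides x. s = m and x divides s, thus x divides m. Since t divides x, t divides m. t = f, so f divides m.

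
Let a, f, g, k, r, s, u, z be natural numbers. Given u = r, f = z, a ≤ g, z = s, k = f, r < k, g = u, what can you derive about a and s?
a < s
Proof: Since g = u and a ≤ g, a ≤ u. u = r, so a ≤ r. From f = z and z = s, f = s. k = f and r < k, therefore r < f. f = s, so r < s. Since a ≤ r, a < s.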